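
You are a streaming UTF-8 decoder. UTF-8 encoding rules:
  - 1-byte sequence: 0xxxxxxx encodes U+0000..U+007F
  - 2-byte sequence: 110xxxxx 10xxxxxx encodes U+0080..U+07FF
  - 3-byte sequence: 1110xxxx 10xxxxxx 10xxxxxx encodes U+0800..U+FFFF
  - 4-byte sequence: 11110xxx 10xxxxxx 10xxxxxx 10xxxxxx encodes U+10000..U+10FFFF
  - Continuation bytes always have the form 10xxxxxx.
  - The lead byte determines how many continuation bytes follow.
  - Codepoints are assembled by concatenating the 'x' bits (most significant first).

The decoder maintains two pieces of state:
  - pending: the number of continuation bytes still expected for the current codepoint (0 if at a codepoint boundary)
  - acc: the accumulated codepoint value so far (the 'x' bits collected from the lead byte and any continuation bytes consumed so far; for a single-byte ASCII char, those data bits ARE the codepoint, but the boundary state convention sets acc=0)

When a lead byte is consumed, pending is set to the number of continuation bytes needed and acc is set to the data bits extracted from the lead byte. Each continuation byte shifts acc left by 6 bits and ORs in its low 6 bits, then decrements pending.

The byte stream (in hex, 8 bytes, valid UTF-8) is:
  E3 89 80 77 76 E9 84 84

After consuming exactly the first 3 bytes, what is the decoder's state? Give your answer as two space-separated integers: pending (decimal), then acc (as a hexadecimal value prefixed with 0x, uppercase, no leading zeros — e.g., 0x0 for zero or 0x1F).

Byte[0]=E3: 3-byte lead. pending=2, acc=0x3
Byte[1]=89: continuation. acc=(acc<<6)|0x09=0xC9, pending=1
Byte[2]=80: continuation. acc=(acc<<6)|0x00=0x3240, pending=0

Answer: 0 0x3240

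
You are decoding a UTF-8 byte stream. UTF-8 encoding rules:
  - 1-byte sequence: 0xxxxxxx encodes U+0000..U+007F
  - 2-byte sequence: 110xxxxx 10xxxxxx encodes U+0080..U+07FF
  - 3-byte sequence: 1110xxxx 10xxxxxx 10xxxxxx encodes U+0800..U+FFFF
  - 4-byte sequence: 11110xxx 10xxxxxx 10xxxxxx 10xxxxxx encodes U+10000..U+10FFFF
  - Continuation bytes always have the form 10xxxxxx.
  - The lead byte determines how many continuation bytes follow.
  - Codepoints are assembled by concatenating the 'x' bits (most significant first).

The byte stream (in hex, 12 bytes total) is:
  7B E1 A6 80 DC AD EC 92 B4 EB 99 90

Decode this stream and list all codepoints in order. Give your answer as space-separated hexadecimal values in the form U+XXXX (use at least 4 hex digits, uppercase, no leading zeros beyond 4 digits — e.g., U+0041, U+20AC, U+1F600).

Byte[0]=7B: 1-byte ASCII. cp=U+007B
Byte[1]=E1: 3-byte lead, need 2 cont bytes. acc=0x1
Byte[2]=A6: continuation. acc=(acc<<6)|0x26=0x66
Byte[3]=80: continuation. acc=(acc<<6)|0x00=0x1980
Completed: cp=U+1980 (starts at byte 1)
Byte[4]=DC: 2-byte lead, need 1 cont bytes. acc=0x1C
Byte[5]=AD: continuation. acc=(acc<<6)|0x2D=0x72D
Completed: cp=U+072D (starts at byte 4)
Byte[6]=EC: 3-byte lead, need 2 cont bytes. acc=0xC
Byte[7]=92: continuation. acc=(acc<<6)|0x12=0x312
Byte[8]=B4: continuation. acc=(acc<<6)|0x34=0xC4B4
Completed: cp=U+C4B4 (starts at byte 6)
Byte[9]=EB: 3-byte lead, need 2 cont bytes. acc=0xB
Byte[10]=99: continuation. acc=(acc<<6)|0x19=0x2D9
Byte[11]=90: continuation. acc=(acc<<6)|0x10=0xB650
Completed: cp=U+B650 (starts at byte 9)

Answer: U+007B U+1980 U+072D U+C4B4 U+B650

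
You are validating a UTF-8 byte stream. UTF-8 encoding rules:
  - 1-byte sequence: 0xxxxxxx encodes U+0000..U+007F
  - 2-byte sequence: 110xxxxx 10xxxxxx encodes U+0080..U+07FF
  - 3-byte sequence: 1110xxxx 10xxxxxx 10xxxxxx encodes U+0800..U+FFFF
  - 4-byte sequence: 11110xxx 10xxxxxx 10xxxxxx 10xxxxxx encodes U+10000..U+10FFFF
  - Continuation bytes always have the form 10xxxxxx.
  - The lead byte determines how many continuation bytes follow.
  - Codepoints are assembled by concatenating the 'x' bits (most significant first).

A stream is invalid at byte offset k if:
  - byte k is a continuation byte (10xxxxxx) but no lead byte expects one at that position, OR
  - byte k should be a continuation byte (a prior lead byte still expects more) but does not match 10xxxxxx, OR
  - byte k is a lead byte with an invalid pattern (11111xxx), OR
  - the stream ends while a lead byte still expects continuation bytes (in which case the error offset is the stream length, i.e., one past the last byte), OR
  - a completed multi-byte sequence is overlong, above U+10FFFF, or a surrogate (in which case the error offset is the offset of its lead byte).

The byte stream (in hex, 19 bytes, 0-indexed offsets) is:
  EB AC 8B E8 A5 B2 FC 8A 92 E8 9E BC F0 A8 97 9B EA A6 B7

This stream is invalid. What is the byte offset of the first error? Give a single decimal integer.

Answer: 6

Derivation:
Byte[0]=EB: 3-byte lead, need 2 cont bytes. acc=0xB
Byte[1]=AC: continuation. acc=(acc<<6)|0x2C=0x2EC
Byte[2]=8B: continuation. acc=(acc<<6)|0x0B=0xBB0B
Completed: cp=U+BB0B (starts at byte 0)
Byte[3]=E8: 3-byte lead, need 2 cont bytes. acc=0x8
Byte[4]=A5: continuation. acc=(acc<<6)|0x25=0x225
Byte[5]=B2: continuation. acc=(acc<<6)|0x32=0x8972
Completed: cp=U+8972 (starts at byte 3)
Byte[6]=FC: INVALID lead byte (not 0xxx/110x/1110/11110)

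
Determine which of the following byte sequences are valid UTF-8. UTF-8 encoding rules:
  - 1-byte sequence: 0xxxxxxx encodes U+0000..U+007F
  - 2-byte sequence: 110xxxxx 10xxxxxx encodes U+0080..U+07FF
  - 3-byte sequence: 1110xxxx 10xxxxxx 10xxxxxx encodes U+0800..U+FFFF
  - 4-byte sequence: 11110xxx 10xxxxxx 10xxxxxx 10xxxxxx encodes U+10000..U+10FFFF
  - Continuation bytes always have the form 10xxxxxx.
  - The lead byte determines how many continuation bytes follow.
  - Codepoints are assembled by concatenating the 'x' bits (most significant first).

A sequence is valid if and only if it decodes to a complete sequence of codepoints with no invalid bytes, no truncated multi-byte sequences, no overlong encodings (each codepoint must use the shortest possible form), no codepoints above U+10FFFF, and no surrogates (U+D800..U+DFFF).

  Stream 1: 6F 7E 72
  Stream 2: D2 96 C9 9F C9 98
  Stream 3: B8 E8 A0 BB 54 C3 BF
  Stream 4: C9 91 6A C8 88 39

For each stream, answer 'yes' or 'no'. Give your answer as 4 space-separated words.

Answer: yes yes no yes

Derivation:
Stream 1: decodes cleanly. VALID
Stream 2: decodes cleanly. VALID
Stream 3: error at byte offset 0. INVALID
Stream 4: decodes cleanly. VALID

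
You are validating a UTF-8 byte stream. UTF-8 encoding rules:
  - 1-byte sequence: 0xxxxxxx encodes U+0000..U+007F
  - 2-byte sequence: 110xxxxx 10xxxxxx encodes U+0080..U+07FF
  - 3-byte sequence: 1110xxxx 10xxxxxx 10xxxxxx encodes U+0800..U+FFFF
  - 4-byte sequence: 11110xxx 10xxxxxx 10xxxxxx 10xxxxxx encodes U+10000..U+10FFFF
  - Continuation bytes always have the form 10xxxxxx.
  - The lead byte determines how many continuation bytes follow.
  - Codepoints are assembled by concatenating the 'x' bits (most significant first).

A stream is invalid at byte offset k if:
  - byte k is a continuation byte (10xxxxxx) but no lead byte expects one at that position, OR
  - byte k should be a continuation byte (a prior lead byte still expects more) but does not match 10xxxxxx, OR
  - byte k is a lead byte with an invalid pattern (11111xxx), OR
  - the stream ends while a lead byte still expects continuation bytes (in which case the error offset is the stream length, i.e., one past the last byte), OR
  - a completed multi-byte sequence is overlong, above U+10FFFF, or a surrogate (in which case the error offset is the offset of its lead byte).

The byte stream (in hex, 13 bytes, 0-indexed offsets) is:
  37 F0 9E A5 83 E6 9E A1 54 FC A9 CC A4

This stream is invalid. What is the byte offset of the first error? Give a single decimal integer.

Byte[0]=37: 1-byte ASCII. cp=U+0037
Byte[1]=F0: 4-byte lead, need 3 cont bytes. acc=0x0
Byte[2]=9E: continuation. acc=(acc<<6)|0x1E=0x1E
Byte[3]=A5: continuation. acc=(acc<<6)|0x25=0x7A5
Byte[4]=83: continuation. acc=(acc<<6)|0x03=0x1E943
Completed: cp=U+1E943 (starts at byte 1)
Byte[5]=E6: 3-byte lead, need 2 cont bytes. acc=0x6
Byte[6]=9E: continuation. acc=(acc<<6)|0x1E=0x19E
Byte[7]=A1: continuation. acc=(acc<<6)|0x21=0x67A1
Completed: cp=U+67A1 (starts at byte 5)
Byte[8]=54: 1-byte ASCII. cp=U+0054
Byte[9]=FC: INVALID lead byte (not 0xxx/110x/1110/11110)

Answer: 9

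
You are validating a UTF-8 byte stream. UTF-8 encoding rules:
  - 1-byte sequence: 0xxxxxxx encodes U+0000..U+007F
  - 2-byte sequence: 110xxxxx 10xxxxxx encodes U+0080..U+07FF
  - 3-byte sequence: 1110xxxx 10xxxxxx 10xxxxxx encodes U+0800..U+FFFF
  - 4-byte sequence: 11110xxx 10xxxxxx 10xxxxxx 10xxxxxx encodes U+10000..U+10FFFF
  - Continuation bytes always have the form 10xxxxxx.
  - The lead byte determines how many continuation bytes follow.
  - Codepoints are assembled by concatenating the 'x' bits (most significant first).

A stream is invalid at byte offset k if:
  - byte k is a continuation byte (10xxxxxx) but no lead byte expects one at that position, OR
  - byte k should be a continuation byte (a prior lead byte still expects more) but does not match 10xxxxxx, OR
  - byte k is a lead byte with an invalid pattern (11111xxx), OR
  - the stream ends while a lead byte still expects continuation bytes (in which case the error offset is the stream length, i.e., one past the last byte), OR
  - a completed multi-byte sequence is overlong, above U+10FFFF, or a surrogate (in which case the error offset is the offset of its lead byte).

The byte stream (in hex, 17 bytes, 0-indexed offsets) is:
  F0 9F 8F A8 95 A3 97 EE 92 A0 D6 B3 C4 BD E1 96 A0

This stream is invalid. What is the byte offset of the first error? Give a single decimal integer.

Answer: 4

Derivation:
Byte[0]=F0: 4-byte lead, need 3 cont bytes. acc=0x0
Byte[1]=9F: continuation. acc=(acc<<6)|0x1F=0x1F
Byte[2]=8F: continuation. acc=(acc<<6)|0x0F=0x7CF
Byte[3]=A8: continuation. acc=(acc<<6)|0x28=0x1F3E8
Completed: cp=U+1F3E8 (starts at byte 0)
Byte[4]=95: INVALID lead byte (not 0xxx/110x/1110/11110)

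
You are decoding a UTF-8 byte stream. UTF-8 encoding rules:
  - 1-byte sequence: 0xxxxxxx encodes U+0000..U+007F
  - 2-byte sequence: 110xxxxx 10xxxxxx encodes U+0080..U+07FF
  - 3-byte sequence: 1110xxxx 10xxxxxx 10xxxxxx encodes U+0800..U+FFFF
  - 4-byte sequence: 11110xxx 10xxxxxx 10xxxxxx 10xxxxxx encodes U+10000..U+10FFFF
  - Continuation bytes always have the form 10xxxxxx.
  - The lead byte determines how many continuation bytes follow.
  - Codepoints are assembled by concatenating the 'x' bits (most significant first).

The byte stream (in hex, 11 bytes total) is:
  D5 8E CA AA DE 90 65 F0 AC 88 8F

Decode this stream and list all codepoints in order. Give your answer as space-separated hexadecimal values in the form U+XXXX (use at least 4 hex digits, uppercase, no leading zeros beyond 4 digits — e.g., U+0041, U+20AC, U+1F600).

Byte[0]=D5: 2-byte lead, need 1 cont bytes. acc=0x15
Byte[1]=8E: continuation. acc=(acc<<6)|0x0E=0x54E
Completed: cp=U+054E (starts at byte 0)
Byte[2]=CA: 2-byte lead, need 1 cont bytes. acc=0xA
Byte[3]=AA: continuation. acc=(acc<<6)|0x2A=0x2AA
Completed: cp=U+02AA (starts at byte 2)
Byte[4]=DE: 2-byte lead, need 1 cont bytes. acc=0x1E
Byte[5]=90: continuation. acc=(acc<<6)|0x10=0x790
Completed: cp=U+0790 (starts at byte 4)
Byte[6]=65: 1-byte ASCII. cp=U+0065
Byte[7]=F0: 4-byte lead, need 3 cont bytes. acc=0x0
Byte[8]=AC: continuation. acc=(acc<<6)|0x2C=0x2C
Byte[9]=88: continuation. acc=(acc<<6)|0x08=0xB08
Byte[10]=8F: continuation. acc=(acc<<6)|0x0F=0x2C20F
Completed: cp=U+2C20F (starts at byte 7)

Answer: U+054E U+02AA U+0790 U+0065 U+2C20F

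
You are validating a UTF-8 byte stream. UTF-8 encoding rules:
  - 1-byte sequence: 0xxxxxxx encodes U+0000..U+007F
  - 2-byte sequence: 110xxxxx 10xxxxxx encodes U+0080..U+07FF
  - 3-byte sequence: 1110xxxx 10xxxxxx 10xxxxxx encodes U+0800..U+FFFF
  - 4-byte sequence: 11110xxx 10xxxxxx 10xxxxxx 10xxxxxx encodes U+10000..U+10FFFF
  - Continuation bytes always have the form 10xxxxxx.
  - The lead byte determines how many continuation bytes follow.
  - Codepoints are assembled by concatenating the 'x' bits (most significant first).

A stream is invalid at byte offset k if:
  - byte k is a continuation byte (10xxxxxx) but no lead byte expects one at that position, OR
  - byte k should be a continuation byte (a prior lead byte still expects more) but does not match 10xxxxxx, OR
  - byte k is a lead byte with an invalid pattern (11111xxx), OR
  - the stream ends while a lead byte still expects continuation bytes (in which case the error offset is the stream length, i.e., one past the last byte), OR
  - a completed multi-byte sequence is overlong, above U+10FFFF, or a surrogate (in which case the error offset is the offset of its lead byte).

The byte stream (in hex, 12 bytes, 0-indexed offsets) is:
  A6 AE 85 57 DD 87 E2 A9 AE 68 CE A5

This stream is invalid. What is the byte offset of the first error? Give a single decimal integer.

Answer: 0

Derivation:
Byte[0]=A6: INVALID lead byte (not 0xxx/110x/1110/11110)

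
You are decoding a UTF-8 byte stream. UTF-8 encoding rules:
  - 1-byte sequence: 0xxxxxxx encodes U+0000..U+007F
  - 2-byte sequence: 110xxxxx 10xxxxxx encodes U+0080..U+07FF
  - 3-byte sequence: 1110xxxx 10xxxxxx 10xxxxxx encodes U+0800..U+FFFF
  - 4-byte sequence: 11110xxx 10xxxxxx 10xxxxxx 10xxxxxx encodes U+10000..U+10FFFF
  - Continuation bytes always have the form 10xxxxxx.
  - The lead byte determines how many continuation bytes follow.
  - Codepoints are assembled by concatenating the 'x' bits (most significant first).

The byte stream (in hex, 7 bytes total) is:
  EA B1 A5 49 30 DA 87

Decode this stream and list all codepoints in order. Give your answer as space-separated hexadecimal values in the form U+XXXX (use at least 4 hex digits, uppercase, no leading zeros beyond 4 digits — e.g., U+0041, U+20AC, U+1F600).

Byte[0]=EA: 3-byte lead, need 2 cont bytes. acc=0xA
Byte[1]=B1: continuation. acc=(acc<<6)|0x31=0x2B1
Byte[2]=A5: continuation. acc=(acc<<6)|0x25=0xAC65
Completed: cp=U+AC65 (starts at byte 0)
Byte[3]=49: 1-byte ASCII. cp=U+0049
Byte[4]=30: 1-byte ASCII. cp=U+0030
Byte[5]=DA: 2-byte lead, need 1 cont bytes. acc=0x1A
Byte[6]=87: continuation. acc=(acc<<6)|0x07=0x687
Completed: cp=U+0687 (starts at byte 5)

Answer: U+AC65 U+0049 U+0030 U+0687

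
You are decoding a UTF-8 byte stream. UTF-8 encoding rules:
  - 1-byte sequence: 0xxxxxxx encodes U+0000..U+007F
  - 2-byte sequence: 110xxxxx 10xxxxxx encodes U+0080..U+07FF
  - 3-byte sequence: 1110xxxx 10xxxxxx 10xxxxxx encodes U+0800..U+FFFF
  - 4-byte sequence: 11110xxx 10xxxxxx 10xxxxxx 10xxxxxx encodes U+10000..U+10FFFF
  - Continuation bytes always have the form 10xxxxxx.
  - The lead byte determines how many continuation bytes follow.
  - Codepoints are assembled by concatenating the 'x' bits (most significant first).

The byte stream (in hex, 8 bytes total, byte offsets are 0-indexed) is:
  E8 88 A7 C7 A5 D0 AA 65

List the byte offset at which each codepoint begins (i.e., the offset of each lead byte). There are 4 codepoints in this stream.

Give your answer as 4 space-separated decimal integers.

Answer: 0 3 5 7

Derivation:
Byte[0]=E8: 3-byte lead, need 2 cont bytes. acc=0x8
Byte[1]=88: continuation. acc=(acc<<6)|0x08=0x208
Byte[2]=A7: continuation. acc=(acc<<6)|0x27=0x8227
Completed: cp=U+8227 (starts at byte 0)
Byte[3]=C7: 2-byte lead, need 1 cont bytes. acc=0x7
Byte[4]=A5: continuation. acc=(acc<<6)|0x25=0x1E5
Completed: cp=U+01E5 (starts at byte 3)
Byte[5]=D0: 2-byte lead, need 1 cont bytes. acc=0x10
Byte[6]=AA: continuation. acc=(acc<<6)|0x2A=0x42A
Completed: cp=U+042A (starts at byte 5)
Byte[7]=65: 1-byte ASCII. cp=U+0065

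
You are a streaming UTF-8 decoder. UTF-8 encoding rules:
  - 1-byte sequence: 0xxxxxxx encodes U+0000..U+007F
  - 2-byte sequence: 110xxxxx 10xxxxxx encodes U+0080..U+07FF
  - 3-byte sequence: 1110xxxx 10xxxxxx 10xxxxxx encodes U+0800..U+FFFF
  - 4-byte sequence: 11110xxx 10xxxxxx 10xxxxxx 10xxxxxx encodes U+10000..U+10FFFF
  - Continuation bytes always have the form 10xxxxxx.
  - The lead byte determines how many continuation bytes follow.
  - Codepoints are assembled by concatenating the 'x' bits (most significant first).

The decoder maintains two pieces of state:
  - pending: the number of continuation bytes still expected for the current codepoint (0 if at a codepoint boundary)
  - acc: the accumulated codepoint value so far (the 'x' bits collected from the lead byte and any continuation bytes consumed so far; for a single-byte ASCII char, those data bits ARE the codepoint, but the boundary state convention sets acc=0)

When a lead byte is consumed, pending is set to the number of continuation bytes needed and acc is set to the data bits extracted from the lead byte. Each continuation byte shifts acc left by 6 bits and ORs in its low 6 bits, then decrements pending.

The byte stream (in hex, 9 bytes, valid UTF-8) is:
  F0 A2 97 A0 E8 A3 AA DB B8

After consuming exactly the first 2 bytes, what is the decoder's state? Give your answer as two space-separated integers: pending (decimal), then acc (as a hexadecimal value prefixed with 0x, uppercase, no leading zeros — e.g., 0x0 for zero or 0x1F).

Byte[0]=F0: 4-byte lead. pending=3, acc=0x0
Byte[1]=A2: continuation. acc=(acc<<6)|0x22=0x22, pending=2

Answer: 2 0x22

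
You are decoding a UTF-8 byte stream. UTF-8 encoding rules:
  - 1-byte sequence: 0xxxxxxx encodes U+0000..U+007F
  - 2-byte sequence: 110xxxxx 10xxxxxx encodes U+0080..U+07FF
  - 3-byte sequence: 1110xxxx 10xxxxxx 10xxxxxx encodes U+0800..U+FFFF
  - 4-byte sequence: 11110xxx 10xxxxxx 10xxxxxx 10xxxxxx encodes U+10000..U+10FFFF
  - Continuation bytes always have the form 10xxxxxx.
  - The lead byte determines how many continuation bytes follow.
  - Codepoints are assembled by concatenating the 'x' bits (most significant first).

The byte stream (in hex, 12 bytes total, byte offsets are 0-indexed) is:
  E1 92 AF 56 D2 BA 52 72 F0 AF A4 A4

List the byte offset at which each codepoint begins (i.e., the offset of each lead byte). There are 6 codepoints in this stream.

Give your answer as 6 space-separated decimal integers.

Answer: 0 3 4 6 7 8

Derivation:
Byte[0]=E1: 3-byte lead, need 2 cont bytes. acc=0x1
Byte[1]=92: continuation. acc=(acc<<6)|0x12=0x52
Byte[2]=AF: continuation. acc=(acc<<6)|0x2F=0x14AF
Completed: cp=U+14AF (starts at byte 0)
Byte[3]=56: 1-byte ASCII. cp=U+0056
Byte[4]=D2: 2-byte lead, need 1 cont bytes. acc=0x12
Byte[5]=BA: continuation. acc=(acc<<6)|0x3A=0x4BA
Completed: cp=U+04BA (starts at byte 4)
Byte[6]=52: 1-byte ASCII. cp=U+0052
Byte[7]=72: 1-byte ASCII. cp=U+0072
Byte[8]=F0: 4-byte lead, need 3 cont bytes. acc=0x0
Byte[9]=AF: continuation. acc=(acc<<6)|0x2F=0x2F
Byte[10]=A4: continuation. acc=(acc<<6)|0x24=0xBE4
Byte[11]=A4: continuation. acc=(acc<<6)|0x24=0x2F924
Completed: cp=U+2F924 (starts at byte 8)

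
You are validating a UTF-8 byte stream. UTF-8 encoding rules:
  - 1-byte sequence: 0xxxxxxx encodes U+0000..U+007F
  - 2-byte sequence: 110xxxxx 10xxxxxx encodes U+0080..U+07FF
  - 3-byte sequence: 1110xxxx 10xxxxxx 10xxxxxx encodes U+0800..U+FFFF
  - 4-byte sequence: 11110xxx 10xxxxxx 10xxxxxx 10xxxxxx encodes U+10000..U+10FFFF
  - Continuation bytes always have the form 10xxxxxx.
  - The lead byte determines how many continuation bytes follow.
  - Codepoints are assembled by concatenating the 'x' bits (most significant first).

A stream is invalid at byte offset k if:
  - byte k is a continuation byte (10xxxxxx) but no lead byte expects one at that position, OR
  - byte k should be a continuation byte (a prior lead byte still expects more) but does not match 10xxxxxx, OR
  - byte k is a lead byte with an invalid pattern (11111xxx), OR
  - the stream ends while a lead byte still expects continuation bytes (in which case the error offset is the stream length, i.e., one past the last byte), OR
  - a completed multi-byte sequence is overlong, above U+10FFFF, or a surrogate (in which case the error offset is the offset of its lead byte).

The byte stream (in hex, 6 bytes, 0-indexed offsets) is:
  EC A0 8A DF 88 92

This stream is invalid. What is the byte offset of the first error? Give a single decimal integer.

Byte[0]=EC: 3-byte lead, need 2 cont bytes. acc=0xC
Byte[1]=A0: continuation. acc=(acc<<6)|0x20=0x320
Byte[2]=8A: continuation. acc=(acc<<6)|0x0A=0xC80A
Completed: cp=U+C80A (starts at byte 0)
Byte[3]=DF: 2-byte lead, need 1 cont bytes. acc=0x1F
Byte[4]=88: continuation. acc=(acc<<6)|0x08=0x7C8
Completed: cp=U+07C8 (starts at byte 3)
Byte[5]=92: INVALID lead byte (not 0xxx/110x/1110/11110)

Answer: 5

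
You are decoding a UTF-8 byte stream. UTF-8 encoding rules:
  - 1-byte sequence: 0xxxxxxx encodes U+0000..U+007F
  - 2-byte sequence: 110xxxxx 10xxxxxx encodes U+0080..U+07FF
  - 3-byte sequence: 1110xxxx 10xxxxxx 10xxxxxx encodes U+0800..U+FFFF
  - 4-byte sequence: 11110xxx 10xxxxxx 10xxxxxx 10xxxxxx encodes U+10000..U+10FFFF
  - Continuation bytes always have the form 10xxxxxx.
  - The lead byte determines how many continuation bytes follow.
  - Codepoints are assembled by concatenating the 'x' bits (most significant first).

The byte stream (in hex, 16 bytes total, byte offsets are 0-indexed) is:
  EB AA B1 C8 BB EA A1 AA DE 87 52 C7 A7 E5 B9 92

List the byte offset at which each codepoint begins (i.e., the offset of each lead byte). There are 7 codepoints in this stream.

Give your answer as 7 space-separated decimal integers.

Answer: 0 3 5 8 10 11 13

Derivation:
Byte[0]=EB: 3-byte lead, need 2 cont bytes. acc=0xB
Byte[1]=AA: continuation. acc=(acc<<6)|0x2A=0x2EA
Byte[2]=B1: continuation. acc=(acc<<6)|0x31=0xBAB1
Completed: cp=U+BAB1 (starts at byte 0)
Byte[3]=C8: 2-byte lead, need 1 cont bytes. acc=0x8
Byte[4]=BB: continuation. acc=(acc<<6)|0x3B=0x23B
Completed: cp=U+023B (starts at byte 3)
Byte[5]=EA: 3-byte lead, need 2 cont bytes. acc=0xA
Byte[6]=A1: continuation. acc=(acc<<6)|0x21=0x2A1
Byte[7]=AA: continuation. acc=(acc<<6)|0x2A=0xA86A
Completed: cp=U+A86A (starts at byte 5)
Byte[8]=DE: 2-byte lead, need 1 cont bytes. acc=0x1E
Byte[9]=87: continuation. acc=(acc<<6)|0x07=0x787
Completed: cp=U+0787 (starts at byte 8)
Byte[10]=52: 1-byte ASCII. cp=U+0052
Byte[11]=C7: 2-byte lead, need 1 cont bytes. acc=0x7
Byte[12]=A7: continuation. acc=(acc<<6)|0x27=0x1E7
Completed: cp=U+01E7 (starts at byte 11)
Byte[13]=E5: 3-byte lead, need 2 cont bytes. acc=0x5
Byte[14]=B9: continuation. acc=(acc<<6)|0x39=0x179
Byte[15]=92: continuation. acc=(acc<<6)|0x12=0x5E52
Completed: cp=U+5E52 (starts at byte 13)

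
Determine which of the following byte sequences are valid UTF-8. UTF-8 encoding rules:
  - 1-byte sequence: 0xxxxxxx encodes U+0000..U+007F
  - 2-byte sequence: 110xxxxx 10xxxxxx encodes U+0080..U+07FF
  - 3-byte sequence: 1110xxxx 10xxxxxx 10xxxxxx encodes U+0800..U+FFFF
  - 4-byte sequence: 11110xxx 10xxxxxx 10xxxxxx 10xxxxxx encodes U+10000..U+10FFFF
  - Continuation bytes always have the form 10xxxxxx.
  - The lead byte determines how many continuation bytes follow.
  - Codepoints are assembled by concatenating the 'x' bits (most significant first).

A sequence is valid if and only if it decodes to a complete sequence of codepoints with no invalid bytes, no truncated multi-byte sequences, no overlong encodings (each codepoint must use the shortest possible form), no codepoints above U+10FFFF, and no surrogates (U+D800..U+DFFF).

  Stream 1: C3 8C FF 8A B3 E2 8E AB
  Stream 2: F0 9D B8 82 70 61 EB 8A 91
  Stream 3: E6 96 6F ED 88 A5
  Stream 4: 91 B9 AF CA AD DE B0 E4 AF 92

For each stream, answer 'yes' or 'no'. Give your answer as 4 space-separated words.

Answer: no yes no no

Derivation:
Stream 1: error at byte offset 2. INVALID
Stream 2: decodes cleanly. VALID
Stream 3: error at byte offset 2. INVALID
Stream 4: error at byte offset 0. INVALID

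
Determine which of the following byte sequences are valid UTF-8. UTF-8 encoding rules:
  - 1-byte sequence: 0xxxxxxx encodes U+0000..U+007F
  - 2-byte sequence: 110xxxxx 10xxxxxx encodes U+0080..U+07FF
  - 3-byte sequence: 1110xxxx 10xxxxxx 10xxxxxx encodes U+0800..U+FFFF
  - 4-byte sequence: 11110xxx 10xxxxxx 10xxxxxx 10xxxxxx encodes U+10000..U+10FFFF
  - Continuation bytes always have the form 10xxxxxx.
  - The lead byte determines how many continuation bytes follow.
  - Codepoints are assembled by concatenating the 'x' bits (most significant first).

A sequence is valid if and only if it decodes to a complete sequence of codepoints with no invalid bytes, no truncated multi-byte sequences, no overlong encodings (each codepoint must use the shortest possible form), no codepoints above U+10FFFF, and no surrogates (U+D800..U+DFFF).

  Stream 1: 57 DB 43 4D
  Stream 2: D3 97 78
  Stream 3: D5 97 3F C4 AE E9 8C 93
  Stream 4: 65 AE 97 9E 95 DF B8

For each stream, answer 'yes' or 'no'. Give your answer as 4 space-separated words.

Answer: no yes yes no

Derivation:
Stream 1: error at byte offset 2. INVALID
Stream 2: decodes cleanly. VALID
Stream 3: decodes cleanly. VALID
Stream 4: error at byte offset 1. INVALID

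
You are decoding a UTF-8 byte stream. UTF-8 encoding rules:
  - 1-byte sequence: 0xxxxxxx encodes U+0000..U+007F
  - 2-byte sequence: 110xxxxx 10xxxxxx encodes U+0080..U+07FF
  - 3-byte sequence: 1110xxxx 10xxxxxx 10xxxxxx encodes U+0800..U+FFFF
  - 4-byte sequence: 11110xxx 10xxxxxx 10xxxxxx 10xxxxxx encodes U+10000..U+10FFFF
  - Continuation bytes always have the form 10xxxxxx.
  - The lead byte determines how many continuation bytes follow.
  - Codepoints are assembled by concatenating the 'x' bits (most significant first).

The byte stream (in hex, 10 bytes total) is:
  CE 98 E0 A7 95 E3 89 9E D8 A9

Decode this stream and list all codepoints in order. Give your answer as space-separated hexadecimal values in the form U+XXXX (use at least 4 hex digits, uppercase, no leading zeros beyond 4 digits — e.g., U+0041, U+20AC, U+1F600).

Answer: U+0398 U+09D5 U+325E U+0629

Derivation:
Byte[0]=CE: 2-byte lead, need 1 cont bytes. acc=0xE
Byte[1]=98: continuation. acc=(acc<<6)|0x18=0x398
Completed: cp=U+0398 (starts at byte 0)
Byte[2]=E0: 3-byte lead, need 2 cont bytes. acc=0x0
Byte[3]=A7: continuation. acc=(acc<<6)|0x27=0x27
Byte[4]=95: continuation. acc=(acc<<6)|0x15=0x9D5
Completed: cp=U+09D5 (starts at byte 2)
Byte[5]=E3: 3-byte lead, need 2 cont bytes. acc=0x3
Byte[6]=89: continuation. acc=(acc<<6)|0x09=0xC9
Byte[7]=9E: continuation. acc=(acc<<6)|0x1E=0x325E
Completed: cp=U+325E (starts at byte 5)
Byte[8]=D8: 2-byte lead, need 1 cont bytes. acc=0x18
Byte[9]=A9: continuation. acc=(acc<<6)|0x29=0x629
Completed: cp=U+0629 (starts at byte 8)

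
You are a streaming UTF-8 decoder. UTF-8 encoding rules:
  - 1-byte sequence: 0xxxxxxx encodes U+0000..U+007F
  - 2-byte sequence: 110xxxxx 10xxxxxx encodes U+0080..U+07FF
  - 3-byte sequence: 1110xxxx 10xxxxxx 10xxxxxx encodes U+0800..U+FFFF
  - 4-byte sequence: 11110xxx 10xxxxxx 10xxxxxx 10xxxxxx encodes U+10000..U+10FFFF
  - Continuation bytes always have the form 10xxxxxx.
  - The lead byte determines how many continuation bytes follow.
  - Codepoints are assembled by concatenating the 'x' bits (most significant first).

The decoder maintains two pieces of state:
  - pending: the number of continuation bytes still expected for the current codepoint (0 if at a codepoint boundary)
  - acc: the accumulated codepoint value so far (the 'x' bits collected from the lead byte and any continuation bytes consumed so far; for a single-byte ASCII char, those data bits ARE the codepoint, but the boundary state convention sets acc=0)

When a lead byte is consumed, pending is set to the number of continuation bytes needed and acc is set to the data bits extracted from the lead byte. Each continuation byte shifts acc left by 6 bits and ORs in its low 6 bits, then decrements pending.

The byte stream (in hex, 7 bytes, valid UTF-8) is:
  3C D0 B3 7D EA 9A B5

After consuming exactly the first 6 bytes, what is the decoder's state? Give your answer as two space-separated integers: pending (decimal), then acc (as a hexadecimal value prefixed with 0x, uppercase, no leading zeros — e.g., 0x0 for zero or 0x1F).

Byte[0]=3C: 1-byte. pending=0, acc=0x0
Byte[1]=D0: 2-byte lead. pending=1, acc=0x10
Byte[2]=B3: continuation. acc=(acc<<6)|0x33=0x433, pending=0
Byte[3]=7D: 1-byte. pending=0, acc=0x0
Byte[4]=EA: 3-byte lead. pending=2, acc=0xA
Byte[5]=9A: continuation. acc=(acc<<6)|0x1A=0x29A, pending=1

Answer: 1 0x29A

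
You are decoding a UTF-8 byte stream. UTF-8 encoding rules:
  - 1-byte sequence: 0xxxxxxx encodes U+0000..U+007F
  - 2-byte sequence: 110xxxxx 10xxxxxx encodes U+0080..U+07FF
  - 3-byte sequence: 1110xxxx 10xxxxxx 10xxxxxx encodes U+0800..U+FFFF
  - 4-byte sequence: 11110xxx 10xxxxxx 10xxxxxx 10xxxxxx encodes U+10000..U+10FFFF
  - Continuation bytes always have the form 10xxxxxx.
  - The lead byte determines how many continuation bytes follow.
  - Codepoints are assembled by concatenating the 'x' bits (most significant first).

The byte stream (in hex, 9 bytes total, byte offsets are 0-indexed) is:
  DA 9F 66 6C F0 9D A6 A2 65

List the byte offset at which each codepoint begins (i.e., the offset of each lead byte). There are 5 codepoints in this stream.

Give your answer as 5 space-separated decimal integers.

Byte[0]=DA: 2-byte lead, need 1 cont bytes. acc=0x1A
Byte[1]=9F: continuation. acc=(acc<<6)|0x1F=0x69F
Completed: cp=U+069F (starts at byte 0)
Byte[2]=66: 1-byte ASCII. cp=U+0066
Byte[3]=6C: 1-byte ASCII. cp=U+006C
Byte[4]=F0: 4-byte lead, need 3 cont bytes. acc=0x0
Byte[5]=9D: continuation. acc=(acc<<6)|0x1D=0x1D
Byte[6]=A6: continuation. acc=(acc<<6)|0x26=0x766
Byte[7]=A2: continuation. acc=(acc<<6)|0x22=0x1D9A2
Completed: cp=U+1D9A2 (starts at byte 4)
Byte[8]=65: 1-byte ASCII. cp=U+0065

Answer: 0 2 3 4 8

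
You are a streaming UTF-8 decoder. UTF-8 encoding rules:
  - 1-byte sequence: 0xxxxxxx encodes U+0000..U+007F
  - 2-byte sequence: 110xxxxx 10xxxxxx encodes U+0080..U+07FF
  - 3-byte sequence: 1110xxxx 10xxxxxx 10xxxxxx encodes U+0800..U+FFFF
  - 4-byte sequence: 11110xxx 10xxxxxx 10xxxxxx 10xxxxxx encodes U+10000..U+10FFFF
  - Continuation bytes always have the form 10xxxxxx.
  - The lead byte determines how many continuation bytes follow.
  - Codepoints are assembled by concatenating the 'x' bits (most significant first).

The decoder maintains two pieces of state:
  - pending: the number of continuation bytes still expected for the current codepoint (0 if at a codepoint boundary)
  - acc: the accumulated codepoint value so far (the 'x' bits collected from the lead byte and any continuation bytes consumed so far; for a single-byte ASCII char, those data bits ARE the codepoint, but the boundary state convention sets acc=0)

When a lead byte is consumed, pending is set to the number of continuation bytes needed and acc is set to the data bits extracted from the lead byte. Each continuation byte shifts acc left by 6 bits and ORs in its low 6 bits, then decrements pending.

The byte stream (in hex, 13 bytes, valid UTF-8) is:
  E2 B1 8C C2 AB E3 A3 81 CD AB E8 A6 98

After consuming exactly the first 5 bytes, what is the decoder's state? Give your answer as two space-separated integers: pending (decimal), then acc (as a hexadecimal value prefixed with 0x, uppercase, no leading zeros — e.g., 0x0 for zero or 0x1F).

Answer: 0 0xAB

Derivation:
Byte[0]=E2: 3-byte lead. pending=2, acc=0x2
Byte[1]=B1: continuation. acc=(acc<<6)|0x31=0xB1, pending=1
Byte[2]=8C: continuation. acc=(acc<<6)|0x0C=0x2C4C, pending=0
Byte[3]=C2: 2-byte lead. pending=1, acc=0x2
Byte[4]=AB: continuation. acc=(acc<<6)|0x2B=0xAB, pending=0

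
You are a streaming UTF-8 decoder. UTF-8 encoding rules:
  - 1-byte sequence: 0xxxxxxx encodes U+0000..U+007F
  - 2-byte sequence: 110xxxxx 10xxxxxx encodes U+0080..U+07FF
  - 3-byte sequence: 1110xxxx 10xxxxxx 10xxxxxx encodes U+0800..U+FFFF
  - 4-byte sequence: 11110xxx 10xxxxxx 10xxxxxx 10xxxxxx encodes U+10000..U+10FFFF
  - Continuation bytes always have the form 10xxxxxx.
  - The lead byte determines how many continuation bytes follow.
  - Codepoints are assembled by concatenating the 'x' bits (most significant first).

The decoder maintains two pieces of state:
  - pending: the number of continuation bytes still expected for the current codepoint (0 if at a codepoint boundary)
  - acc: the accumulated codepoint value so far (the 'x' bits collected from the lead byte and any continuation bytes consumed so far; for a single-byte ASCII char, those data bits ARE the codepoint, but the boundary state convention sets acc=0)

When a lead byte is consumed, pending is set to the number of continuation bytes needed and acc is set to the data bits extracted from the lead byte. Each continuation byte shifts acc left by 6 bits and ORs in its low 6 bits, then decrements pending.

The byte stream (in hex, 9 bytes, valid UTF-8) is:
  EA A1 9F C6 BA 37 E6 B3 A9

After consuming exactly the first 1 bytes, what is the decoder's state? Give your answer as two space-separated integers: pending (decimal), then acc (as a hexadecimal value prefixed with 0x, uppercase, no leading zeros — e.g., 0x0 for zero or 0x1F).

Byte[0]=EA: 3-byte lead. pending=2, acc=0xA

Answer: 2 0xA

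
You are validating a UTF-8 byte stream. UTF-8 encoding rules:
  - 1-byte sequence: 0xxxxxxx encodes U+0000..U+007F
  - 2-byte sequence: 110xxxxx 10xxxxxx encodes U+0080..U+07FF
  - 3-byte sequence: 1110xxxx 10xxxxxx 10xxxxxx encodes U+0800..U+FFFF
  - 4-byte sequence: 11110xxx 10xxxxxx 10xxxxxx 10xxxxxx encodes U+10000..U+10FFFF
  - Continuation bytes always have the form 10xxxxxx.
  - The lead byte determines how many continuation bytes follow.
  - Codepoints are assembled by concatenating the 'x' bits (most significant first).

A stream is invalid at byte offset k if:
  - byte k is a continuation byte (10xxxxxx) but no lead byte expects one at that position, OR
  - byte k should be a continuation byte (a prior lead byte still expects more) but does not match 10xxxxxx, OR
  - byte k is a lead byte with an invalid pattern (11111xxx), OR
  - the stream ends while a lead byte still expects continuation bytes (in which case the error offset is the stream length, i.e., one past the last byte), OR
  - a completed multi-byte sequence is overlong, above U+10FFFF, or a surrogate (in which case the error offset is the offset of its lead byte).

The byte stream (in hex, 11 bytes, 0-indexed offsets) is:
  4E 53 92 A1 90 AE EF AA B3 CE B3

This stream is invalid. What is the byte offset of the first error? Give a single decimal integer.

Answer: 2

Derivation:
Byte[0]=4E: 1-byte ASCII. cp=U+004E
Byte[1]=53: 1-byte ASCII. cp=U+0053
Byte[2]=92: INVALID lead byte (not 0xxx/110x/1110/11110)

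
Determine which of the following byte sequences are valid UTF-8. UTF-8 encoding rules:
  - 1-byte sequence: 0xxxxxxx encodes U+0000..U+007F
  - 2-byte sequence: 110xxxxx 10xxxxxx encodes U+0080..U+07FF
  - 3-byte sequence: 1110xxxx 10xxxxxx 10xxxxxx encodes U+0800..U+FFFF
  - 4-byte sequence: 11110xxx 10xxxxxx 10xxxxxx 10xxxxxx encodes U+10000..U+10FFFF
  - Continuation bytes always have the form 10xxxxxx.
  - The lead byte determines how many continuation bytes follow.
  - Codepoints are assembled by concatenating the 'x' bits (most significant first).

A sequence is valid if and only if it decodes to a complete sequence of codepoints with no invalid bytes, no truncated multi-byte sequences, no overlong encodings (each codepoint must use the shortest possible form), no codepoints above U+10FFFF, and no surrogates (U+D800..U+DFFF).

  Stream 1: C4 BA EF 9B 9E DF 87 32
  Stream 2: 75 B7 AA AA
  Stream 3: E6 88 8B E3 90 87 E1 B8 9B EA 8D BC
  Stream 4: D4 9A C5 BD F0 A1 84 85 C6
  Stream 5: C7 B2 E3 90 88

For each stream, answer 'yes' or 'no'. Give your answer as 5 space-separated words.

Stream 1: decodes cleanly. VALID
Stream 2: error at byte offset 1. INVALID
Stream 3: decodes cleanly. VALID
Stream 4: error at byte offset 9. INVALID
Stream 5: decodes cleanly. VALID

Answer: yes no yes no yes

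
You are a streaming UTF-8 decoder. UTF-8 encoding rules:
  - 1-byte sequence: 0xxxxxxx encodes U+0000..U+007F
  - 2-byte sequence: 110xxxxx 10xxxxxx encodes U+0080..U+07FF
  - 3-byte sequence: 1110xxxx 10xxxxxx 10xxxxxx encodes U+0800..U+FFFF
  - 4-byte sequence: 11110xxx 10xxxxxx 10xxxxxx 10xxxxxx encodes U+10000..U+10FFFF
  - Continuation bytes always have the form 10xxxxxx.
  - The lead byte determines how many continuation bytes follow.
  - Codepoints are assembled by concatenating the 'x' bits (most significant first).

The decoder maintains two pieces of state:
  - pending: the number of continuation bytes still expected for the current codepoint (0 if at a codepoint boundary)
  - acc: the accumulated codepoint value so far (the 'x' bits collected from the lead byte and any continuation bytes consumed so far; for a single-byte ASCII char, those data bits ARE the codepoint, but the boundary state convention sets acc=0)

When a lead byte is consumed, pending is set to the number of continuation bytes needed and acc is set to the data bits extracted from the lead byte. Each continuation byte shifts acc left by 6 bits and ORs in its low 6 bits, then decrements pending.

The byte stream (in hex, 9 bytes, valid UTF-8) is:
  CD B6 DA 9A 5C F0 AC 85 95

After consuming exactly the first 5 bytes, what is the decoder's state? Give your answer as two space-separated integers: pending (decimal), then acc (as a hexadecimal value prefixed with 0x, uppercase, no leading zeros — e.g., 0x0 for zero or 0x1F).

Byte[0]=CD: 2-byte lead. pending=1, acc=0xD
Byte[1]=B6: continuation. acc=(acc<<6)|0x36=0x376, pending=0
Byte[2]=DA: 2-byte lead. pending=1, acc=0x1A
Byte[3]=9A: continuation. acc=(acc<<6)|0x1A=0x69A, pending=0
Byte[4]=5C: 1-byte. pending=0, acc=0x0

Answer: 0 0x0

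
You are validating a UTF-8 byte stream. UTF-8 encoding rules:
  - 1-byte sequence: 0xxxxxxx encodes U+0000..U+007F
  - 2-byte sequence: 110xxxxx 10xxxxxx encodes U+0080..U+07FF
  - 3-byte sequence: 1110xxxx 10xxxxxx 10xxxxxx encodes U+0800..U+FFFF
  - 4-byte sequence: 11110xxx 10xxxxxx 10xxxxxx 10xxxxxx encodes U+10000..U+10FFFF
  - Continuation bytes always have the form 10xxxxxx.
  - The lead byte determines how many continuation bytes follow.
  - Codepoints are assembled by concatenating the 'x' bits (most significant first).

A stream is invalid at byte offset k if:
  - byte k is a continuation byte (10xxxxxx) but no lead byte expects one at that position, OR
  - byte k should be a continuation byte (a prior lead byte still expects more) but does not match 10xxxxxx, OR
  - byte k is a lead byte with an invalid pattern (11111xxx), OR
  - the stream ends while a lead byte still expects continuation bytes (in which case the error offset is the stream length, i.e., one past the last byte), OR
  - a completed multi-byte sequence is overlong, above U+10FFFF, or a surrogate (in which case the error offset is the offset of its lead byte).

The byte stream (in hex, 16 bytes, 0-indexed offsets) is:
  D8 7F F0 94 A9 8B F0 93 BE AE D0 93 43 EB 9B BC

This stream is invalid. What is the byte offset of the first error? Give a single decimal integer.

Byte[0]=D8: 2-byte lead, need 1 cont bytes. acc=0x18
Byte[1]=7F: expected 10xxxxxx continuation. INVALID

Answer: 1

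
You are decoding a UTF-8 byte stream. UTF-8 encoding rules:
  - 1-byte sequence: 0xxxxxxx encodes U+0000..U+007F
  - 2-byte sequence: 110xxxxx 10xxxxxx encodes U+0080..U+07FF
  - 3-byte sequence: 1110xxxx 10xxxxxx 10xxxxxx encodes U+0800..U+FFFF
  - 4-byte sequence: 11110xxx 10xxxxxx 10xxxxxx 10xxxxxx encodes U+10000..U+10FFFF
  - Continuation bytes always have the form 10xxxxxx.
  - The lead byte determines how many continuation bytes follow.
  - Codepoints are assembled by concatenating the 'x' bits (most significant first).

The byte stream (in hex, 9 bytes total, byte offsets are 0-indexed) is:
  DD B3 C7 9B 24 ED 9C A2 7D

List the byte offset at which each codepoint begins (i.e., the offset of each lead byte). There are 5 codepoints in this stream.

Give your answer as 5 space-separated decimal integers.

Answer: 0 2 4 5 8

Derivation:
Byte[0]=DD: 2-byte lead, need 1 cont bytes. acc=0x1D
Byte[1]=B3: continuation. acc=(acc<<6)|0x33=0x773
Completed: cp=U+0773 (starts at byte 0)
Byte[2]=C7: 2-byte lead, need 1 cont bytes. acc=0x7
Byte[3]=9B: continuation. acc=(acc<<6)|0x1B=0x1DB
Completed: cp=U+01DB (starts at byte 2)
Byte[4]=24: 1-byte ASCII. cp=U+0024
Byte[5]=ED: 3-byte lead, need 2 cont bytes. acc=0xD
Byte[6]=9C: continuation. acc=(acc<<6)|0x1C=0x35C
Byte[7]=A2: continuation. acc=(acc<<6)|0x22=0xD722
Completed: cp=U+D722 (starts at byte 5)
Byte[8]=7D: 1-byte ASCII. cp=U+007D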